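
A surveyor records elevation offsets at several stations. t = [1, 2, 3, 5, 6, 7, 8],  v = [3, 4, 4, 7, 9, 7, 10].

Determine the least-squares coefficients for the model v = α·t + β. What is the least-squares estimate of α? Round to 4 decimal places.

α = 0.9555

From the data, Σt·t = 188, Σt = 32, Σ1 = 7.
For Aᵀv: Σt·v = 241, Σv = 44.
So AᵀA·[α, β]ᵀ = Aᵀv: [[188, 32]; [32, 7]]·[α, β]ᵀ = [241, 44]ᵀ.
Eliminating β: 7·(row 1) − 32·(row 2) gives 292·α = 7·241 − 32·44 = 279, so α = 279/292.
Then β = (44 − 32·(279/292))/7 = 140/73.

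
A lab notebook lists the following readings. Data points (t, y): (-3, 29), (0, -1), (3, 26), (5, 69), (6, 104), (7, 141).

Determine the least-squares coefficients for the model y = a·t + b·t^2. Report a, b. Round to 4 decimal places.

a = -0.7049, b = 2.9784

Normal-equation sums: Σt·t = 128, Σt·t^2 = 684, Σt^2·t^2 = 4484.
Right-hand side: Σt·y = 1947, Σt^2·y = 12873.
So MᵀM·[a, b]ᵀ = Mᵀy: [[128, 684]; [684, 4484]]·[a, b]ᵀ = [1947, 12873]ᵀ.
Eliminating b: 4484·(row 1) − 684·(row 2) gives 106096·a = 4484·1947 − 684·12873 = -74784, so a = -246/349.
Then b = (12873 − 684·(-246/349))/4484 = 78999/26524.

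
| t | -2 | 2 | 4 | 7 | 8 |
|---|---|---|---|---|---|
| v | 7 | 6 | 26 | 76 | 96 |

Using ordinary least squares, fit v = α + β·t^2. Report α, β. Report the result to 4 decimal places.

The normal equations are: 5·α + 137·β = 211;  137·α + 6785·β = 10336.
(Σ1 = 5, Σt^2 = 137, Σt^2·t^2 = 6785, Σv = 211, Σt^2·v = 10336.)
Δ = 5·6785 − 137² = 15156.
α = (211·6785 − 137·10336)/15156 = 5201/5052; β = (5·10336 − 137·211)/15156 = 7591/5052.

α = 1.0295, β = 1.5026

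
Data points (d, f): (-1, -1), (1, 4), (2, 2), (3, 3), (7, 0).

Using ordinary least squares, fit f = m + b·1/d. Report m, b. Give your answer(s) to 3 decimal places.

m = 1.115, b = 2.482

Sums needed: Σ1 = 5, Σ1/d = 41/42, Σ1/d·1/d = 4201/1764.
For Xᵀf: Σf = 8, Σ1/d·f = 7.
det = 5·(4201/1764) − (41/42)² = 4831/441.
m = (8·(4201/1764) − (41/42)·7)/(4831/441) = 10777/9662; b = (5·7 − (41/42)·8)/(4831/441) = 11991/4831.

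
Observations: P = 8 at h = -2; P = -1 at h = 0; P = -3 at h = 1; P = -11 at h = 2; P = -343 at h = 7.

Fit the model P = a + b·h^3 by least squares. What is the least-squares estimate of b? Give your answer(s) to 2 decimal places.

Sums needed: Σ1 = 5, Σh^3 = 344, Σh^3·h^3 = 117778.
For MᵀP: ΣP = -350, Σh^3·P = -117804.
det = 5·117778 − 344² = 470554.
a = ((-350)·117778 − 344·(-117804))/470554 = -348862/235277; b = (5·(-117804) − 344·(-350))/470554 = -234310/235277.

b = -1.00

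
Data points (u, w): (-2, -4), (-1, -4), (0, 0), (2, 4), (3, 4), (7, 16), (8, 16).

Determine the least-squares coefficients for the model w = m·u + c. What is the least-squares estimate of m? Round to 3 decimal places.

Compute the Gram sums: Σu·u = 131, Σu = 17, Σ1 = 7.
Right-hand side: Σu·w = 272, Σw = 32.
So AᵀA·[m, c]ᵀ = Aᵀw: [[131, 17]; [17, 7]]·[m, c]ᵀ = [272, 32]ᵀ.
Eliminating c: 7·(row 1) − 17·(row 2) gives 628·m = 7·272 − 17·32 = 1360, so m = 340/157.
Then c = (32 − 17·(340/157))/7 = -108/157.

m = 2.166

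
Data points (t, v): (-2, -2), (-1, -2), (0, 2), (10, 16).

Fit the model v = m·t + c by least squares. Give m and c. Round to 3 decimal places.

m = 1.526, c = 0.830

The normal equations are: 105·m + 7·c = 166;  7·m + 4·c = 14.
det = 105·4 − 7² = 371.
m = (166·4 − 7·14)/371 = 566/371; c = (105·14 − 7·166)/371 = 44/53.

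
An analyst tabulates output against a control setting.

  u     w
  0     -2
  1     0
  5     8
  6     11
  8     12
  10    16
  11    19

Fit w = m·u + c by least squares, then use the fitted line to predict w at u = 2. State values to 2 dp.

The normal equations are: 347·m + 41·c = 571;  41·m + 7·c = 64.
det = 347·7 − 41² = 748.
m = (571·7 − 41·64)/748 = 1373/748; c = (347·64 − 41·571)/748 = -1203/748.
At u = 2: ŵ = (1373/748)·(2) + (-1203/748)·(1) = 1543/748.

ŵ = 2.06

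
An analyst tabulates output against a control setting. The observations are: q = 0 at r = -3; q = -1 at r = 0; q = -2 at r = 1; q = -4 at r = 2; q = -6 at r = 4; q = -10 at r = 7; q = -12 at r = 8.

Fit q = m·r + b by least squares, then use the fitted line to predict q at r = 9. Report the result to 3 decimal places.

q̂ = -12.219

Setting ∂/∂m … = 0 gives: 143·m + 19·b = -200;  19·m + 7·b = -35.
(Σr·r = 143, Σr = 19, Σ1 = 7, Σr·q = -200, Σq = -35.)
Determinant 143·7 − 19² = 640.
m = ((-200)·7 − 19·(-35))/640 = -147/128; b = (143·(-35) − 19·(-200))/640 = -241/128.
At r = 9: q̂ = (-147/128)·(9) + (-241/128)·(1) = -391/32.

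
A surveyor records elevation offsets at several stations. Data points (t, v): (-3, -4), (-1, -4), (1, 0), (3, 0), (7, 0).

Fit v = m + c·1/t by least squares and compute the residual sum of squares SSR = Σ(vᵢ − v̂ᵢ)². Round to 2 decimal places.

SSR = 5.38

Entries of AᵀA: Σ1 = 5, Σ1/t = 1/7, Σ1/t·1/t = 989/441.
Moment sums: Σv = -8, Σ1/t·v = 16/3.
det = 5·(989/441) − (1/7)² = 4936/441.
m = ((-8)·(989/441) − (1/7)·(16/3))/(4936/441) = -1031/617; c = (5·(16/3) − (1/7)·(-8))/(4936/441) = 1533/617.
Residuals: -926/617, 96/617, -502/617, 520/617, 812/617; SSR = 3320/617.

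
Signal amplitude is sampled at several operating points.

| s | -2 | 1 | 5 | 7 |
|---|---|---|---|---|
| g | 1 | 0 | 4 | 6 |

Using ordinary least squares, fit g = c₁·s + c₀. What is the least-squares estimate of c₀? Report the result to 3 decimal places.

c₀ = 1.072

With design matrix A, AᵀA = [[79, 11]; [11, 4]] and Aᵀg = [60, 11]ᵀ.
Determinant 79·4 − 11² = 195.
c₁ = (60·4 − 11·11)/195 = 119/195; c₀ = (79·11 − 11·60)/195 = 209/195.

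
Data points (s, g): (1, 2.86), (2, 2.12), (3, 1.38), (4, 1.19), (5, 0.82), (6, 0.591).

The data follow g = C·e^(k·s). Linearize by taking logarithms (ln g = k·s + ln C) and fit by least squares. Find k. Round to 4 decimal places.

k = -0.3109

Linearized form: ln g = k·s + ln C. From the 6 transformed points,
XᵀX = [[91.0000, 21.0000]; [21.0000, 6]], rhs = [0.0678, 1.5739]ᵀ  (here Σs = 21.0000, Σ(s)² = 91.0000, Σln g = 1.5739, Σs·ln g = 0.0678).
Δ = 91.0000·6 − (21.0000)² = 105.0000; k = (0.0678·6 − 21.0000·1.5739)/105.0000 = -0.31090, ln C = (91.0000·1.5739 − 21.0000·0.0678)/105.0000 = 1.35047.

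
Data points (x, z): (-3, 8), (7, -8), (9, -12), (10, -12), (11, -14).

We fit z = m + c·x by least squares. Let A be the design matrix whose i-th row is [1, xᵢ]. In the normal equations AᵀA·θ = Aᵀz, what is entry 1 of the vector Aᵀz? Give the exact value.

-38

Entry 1 ↔ basis 1, so (Aᵀz)_{1} = Σᵢ zᵢ = (1)·(8) + (1)·(-8) + (1)·(-12) + (1)·(-12) + (1)·(-14) = -38.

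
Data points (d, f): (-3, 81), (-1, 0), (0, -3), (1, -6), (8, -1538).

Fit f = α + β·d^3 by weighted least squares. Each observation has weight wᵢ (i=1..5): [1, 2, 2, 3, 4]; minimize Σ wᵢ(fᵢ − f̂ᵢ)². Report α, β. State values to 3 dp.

Entries of MᵀWM: Σwᵢ·1 = 12, Σwᵢ·d^3 = 2022, Σwᵢ·d^3·d^3 = 1049310.
And Σwᵢ·f = -6095, Σwᵢ·d^3·f = -3152029.
Determinant 12·1049310 − 2022² = 8503236.
α = ((-6095)·1049310 − 2022·(-3152029))/8503236 = -263593/101229; β = (12·(-3152029) − 2022·(-6095))/8503236 = -202383/67486.

α = -2.604, β = -2.999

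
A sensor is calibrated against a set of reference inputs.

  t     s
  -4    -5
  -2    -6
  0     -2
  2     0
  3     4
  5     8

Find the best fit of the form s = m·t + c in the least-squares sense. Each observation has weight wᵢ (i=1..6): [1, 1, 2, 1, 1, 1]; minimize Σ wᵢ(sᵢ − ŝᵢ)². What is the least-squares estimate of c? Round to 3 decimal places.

Sums needed: Σwᵢ·t·t = 58, Σwᵢ·t = 4, Σwᵢ·1 = 7.
Right-hand side: Σwᵢ·t·s = 84, Σwᵢ·s = -3.
Δ = 58·7 − 4² = 390.
m = (84·7 − 4·(-3))/390 = 20/13; c = (58·(-3) − 4·84)/390 = -17/13.

c = -1.308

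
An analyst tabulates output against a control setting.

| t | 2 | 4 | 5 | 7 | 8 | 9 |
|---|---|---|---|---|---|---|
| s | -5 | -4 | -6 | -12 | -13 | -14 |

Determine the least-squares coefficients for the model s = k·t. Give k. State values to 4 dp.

From the data, Σt·t = 239.
Right-hand side: Σt·s = -370.
XᵀX·[k]ᵀ = Xᵀs becomes [[239]]·[k]ᵀ = [-370]ᵀ.
Hence k = -370 / 239 ≈ -1.54812.

k = -1.5481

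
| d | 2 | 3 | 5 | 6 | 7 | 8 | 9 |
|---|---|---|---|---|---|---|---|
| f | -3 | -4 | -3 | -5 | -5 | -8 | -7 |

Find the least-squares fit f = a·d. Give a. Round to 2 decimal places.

With design matrix X, XᵀX = [[268]] and Xᵀf = [-225]ᵀ.
Hence a = -225 / 268 ≈ -0.839552.

a = -0.84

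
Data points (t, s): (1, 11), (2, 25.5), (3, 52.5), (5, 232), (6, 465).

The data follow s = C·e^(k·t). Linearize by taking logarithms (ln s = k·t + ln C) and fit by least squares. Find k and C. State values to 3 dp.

Taking logs, ln s = k·t + ln C, so regress ln s on t.
XᵀX = [[75.0000, 17.0000]; [17.0000, 5]], rhs = [84.8436, 21.1862]ᵀ  (here Σt = 17.0000, Σ(t)² = 75.0000, Σln s = 21.1862, Σt·ln s = 84.8436).
Δ = 75.0000·5 − (17.0000)² = 86.0000; k = (84.8436·5 − 17.0000·21.1862)/86.0000 = 0.74481, ln C = (75.0000·21.1862 − 17.0000·84.8436)/86.0000 = 1.70489, so C = exp(1.70489) = 5.50080.

k = 0.745, C = 5.501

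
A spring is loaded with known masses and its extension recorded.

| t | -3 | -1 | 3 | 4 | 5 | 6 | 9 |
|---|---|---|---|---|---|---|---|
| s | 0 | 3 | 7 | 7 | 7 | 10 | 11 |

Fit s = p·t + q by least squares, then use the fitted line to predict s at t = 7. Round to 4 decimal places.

Setting ∂/∂p … = 0 gives: 177·p + 23·q = 240;  23·p + 7·q = 45.
Eliminating q: 7·(row 1) − 23·(row 2) gives 710·p = 7·240 − 23·45 = 645, so p = 129/142.
Then q = (45 − 23·(129/142))/7 = 489/142.
At t = 7: ŝ = (129/142)·(7) + (489/142)·(1) = 696/71.

ŝ = 9.8028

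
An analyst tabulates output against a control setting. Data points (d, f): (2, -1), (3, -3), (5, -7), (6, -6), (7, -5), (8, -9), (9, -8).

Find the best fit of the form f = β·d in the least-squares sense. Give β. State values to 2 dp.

Sums needed: Σd·d = 268.
Moment sums: Σd·f = -261.
MᵀM·[β]ᵀ = Mᵀf becomes [[268]]·[β]ᵀ = [-261]ᵀ.
β = (-261)/268 = -0.973881.

β = -0.97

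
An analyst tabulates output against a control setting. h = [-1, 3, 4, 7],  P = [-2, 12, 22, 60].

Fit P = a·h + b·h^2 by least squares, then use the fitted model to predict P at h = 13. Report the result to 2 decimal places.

Sums needed: Σh·h = 75, Σh·h^2 = 433, Σh^2·h^2 = 2739.
Moment sums: Σh·P = 546, Σh^2·P = 3398.
Normal equations: [[75, 433]; [433, 2739]]·[a, b]ᵀ = [546, 3398]ᵀ.
det = 75·2739 − 433² = 17936.
a = (546·2739 − 433·3398)/17936 = 1510/1121; b = (75·3398 − 433·546)/17936 = 1152/1121.
At h = 13: P̂ = (1510/1121)·(13) + (1152/1121)·(169) = 214318/1121.

P̂ = 191.18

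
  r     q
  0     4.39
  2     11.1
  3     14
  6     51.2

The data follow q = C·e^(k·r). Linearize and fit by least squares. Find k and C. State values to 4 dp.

k = 0.4041, C = 4.4992

With ln qᵢ as the transformed response and rᵢ as the regressor:
XᵀX = [[49.0000, 11.0000]; [11.0000, 4]], rhs = [36.3455, 10.4611]ᵀ  (here Σr = 11.0000, Σ(r)² = 49.0000, Σln q = 10.4611, Σr·ln q = 36.3455).
Slope k = (n·Σr·ln q − Σr·Σln q)/(n·Σ(r)² − (Σr)²) = (4·36.3455 − 11.0000·10.4611)/75.0000 = 0.40414; ln C = (Σln q − k·Σr)/n = 1.50389, so C = exp(1.50389) = 4.49917.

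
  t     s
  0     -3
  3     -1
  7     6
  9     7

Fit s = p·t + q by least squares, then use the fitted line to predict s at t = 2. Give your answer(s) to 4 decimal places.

With design matrix A, AᵀA = [[139, 19]; [19, 4]] and Aᵀs = [102, 9]ᵀ.
Determinant 139·4 − 19² = 195.
p = (102·4 − 19·9)/195 = 79/65; q = (139·9 − 19·102)/195 = -229/65.
At t = 2: ŝ = (79/65)·(2) + (-229/65)·(1) = -71/65.

ŝ = -1.0923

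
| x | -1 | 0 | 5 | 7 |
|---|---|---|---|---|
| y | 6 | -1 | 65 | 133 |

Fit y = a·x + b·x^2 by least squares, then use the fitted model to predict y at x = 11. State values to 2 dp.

Normal-equation sums: Σx·x = 75, Σx·x^2 = 467, Σx^2·x^2 = 3027.
Moment sums: Σx·y = 1250, Σx^2·y = 8148.
AᵀA·[a, b]ᵀ = Aᵀy becomes [[75, 467]; [467, 3027]]·[a, b]ᵀ = [1250, 8148]ᵀ.
det = 75·3027 − 467² = 8936.
a = (1250·3027 − 467·8148)/8936 = -10683/4468; b = (75·8148 − 467·1250)/8936 = 13675/4468.
At x = 11: ŷ = (-10683/4468)·(11) + (13675/4468)·(121) = 768581/2234.

ŷ = 344.04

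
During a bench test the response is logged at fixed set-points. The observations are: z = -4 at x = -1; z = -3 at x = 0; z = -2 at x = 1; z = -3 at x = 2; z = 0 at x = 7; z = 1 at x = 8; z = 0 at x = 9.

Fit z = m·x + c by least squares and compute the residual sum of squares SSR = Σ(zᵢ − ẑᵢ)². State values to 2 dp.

The normal system AᵀA·[m, c]ᵀ = Aᵀz is [[200, 26]; [26, 7]]·[m, c]ᵀ = [4, -11]ᵀ.
Eliminating c: 7·(row 1) − 26·(row 2) gives 724·m = 7·4 − 26·(-11) = 314, so m = 157/362.
Then c = ((-11) − 26·(157/362))/7 = -576/181.
Residuals: -139/362, 33/181, 271/362, -124/181, 53/362, 129/181, -261/362; SSR = 409/181.

SSR = 2.26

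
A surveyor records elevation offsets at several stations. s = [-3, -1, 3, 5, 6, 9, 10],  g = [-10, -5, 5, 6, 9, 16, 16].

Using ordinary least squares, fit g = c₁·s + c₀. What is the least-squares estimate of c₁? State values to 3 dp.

The normal equations are: 261·c₁ + 29·c₀ = 438;  29·c₁ + 7·c₀ = 37.
det = 261·7 − 29² = 986.
c₁ = (438·7 − 29·37)/986 = 1993/986; c₀ = (261·37 − 29·438)/986 = -105/34.

c₁ = 2.021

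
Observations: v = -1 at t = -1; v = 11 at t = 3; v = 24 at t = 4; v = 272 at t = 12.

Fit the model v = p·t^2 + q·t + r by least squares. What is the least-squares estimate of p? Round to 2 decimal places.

p = 2.00

From the data, Σt^2·t^2 = 21074, Σt^2·t = 1818, Σt^2 = 170, Σt·t = 170, Σt = 18, Σ1 = 4.
Moment sums: Σt^2·v = 39650, Σt·v = 3394, Σv = 306.
So XᵀX·[p, q, r]ᵀ = Xᵀv: [[21074, 1818, 170]; [1818, 170, 18]; [170, 18, 4]]·[p, q, r]ᵀ = [39650, 3394, 306]ᵀ.
Row-reducing yields p = 2, q = -1, r = -4.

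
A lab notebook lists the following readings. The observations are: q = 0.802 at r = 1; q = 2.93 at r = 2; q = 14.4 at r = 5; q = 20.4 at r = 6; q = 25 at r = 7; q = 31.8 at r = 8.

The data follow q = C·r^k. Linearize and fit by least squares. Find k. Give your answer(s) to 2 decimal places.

k = 1.77

Taking logs, ln q = k·ln r + ln C, so regress ln q on ln r.
Sums: Σln r = 8.1197, Σ(ln r)² = 14.3918, Σln q = 13.2155, Σln r·ln q = 23.8984.
Normal system: [[14.3918, 8.1197]; [8.1197, 6]]·[k, ln C]ᵀ = [23.8984, 13.2155]ᵀ.
Δ = 14.3918·6 − (8.1197)² = 20.4213; k = (23.8984·6 − 8.1197·13.2155)/20.4213 = 1.76702, ln C = (14.3918·13.2155 − 8.1197·23.8984)/20.4213 = -0.18870.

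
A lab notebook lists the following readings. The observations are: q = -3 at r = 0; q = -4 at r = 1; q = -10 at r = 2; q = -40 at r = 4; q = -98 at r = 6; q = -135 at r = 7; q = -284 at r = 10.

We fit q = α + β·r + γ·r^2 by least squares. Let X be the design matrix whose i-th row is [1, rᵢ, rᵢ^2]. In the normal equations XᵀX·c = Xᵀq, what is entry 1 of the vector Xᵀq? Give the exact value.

-574

Entry 1 ↔ basis 1, so (Xᵀq)_{1} = Σᵢ qᵢ = (1)·(-3) + (1)·(-4) + (1)·(-10) + (1)·(-40) + (1)·(-98) + (1)·(-135) + (1)·(-284) = -574.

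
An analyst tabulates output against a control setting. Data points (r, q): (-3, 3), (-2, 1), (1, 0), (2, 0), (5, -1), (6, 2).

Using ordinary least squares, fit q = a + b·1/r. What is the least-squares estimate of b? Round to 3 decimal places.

Sums needed: Σ1 = 6, Σ1/r = 31/30, Σ1/r·1/r = 1511/900.
Moment sums: Σq = 5, Σ1/r·q = -41/30.
So XᵀX·[a, b]ᵀ = Xᵀq: [[6, 31/30]; [31/30, 1511/900]]·[a, b]ᵀ = [5, -41/30]ᵀ.
Eliminating b: (1511/900)·(row 1) − (31/30)·(row 2) gives (1621/180)·a = (1511/900)·5 − (31/30)·(-41/30) = 1471/150, so a = 8826/8105.
Then b = ((-41/30) − (31/30)·(8826/8105))/(1511/900) = -2406/1621.

b = -1.484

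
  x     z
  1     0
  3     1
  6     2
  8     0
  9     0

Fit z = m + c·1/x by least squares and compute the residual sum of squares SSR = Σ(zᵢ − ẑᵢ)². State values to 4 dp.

MᵀM·[m, c]ᵀ = Mᵀz reads: 5·m + (125/72)·c = 3;  (125/72)·m + (6049/5184)·c = 2/3.
Δ = 5·(6049/5184) − (125/72)² = 3655/1296.
m = (3·(6049/5184) − (125/72)·(2/3))/(3655/1296) = 12147/14620; c = (5·(2/3) − (125/72)·3)/(3655/1296) = -486/731.
Residuals: -2427/14620, 5713/14620, 18713/14620, -2733/3655, -651/860; SSR = 43139/14620.

SSR = 2.9507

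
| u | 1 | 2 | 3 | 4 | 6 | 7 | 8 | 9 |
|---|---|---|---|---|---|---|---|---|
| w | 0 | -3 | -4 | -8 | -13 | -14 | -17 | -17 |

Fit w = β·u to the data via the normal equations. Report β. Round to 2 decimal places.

The normal system XᵀX·[β]ᵀ = Xᵀw is [[260]]·[β]ᵀ = [-515]ᵀ.
β = (-515)/260 = -1.98077.

β = -1.98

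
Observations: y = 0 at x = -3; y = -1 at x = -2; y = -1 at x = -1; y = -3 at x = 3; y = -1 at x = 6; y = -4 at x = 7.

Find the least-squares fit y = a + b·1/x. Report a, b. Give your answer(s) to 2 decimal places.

a = -2.01, b = -1.73

Sums needed: Σ1 = 6, Σ1/x = -25/21, Σ1/x·1/x = 149/98.
Moment sums: Σy = -10, Σ1/x·y = -5/21.
So MᵀM·[a, b]ᵀ = Mᵀy: [[6, -25/21]; [-25/21, 149/98]]·[a, b]ᵀ = [-10, -5/21]ᵀ.
Eliminating b: (149/98)·(row 1) − (-25/21)·(row 2) gives (3398/441)·a = (149/98)·(-10) − (-25/21)·(-5/21) = -6830/441, so a = -3415/1699.
Then b = ((-5/21) − (-25/21)·(-3415/1699))/(149/98) = -2940/1699.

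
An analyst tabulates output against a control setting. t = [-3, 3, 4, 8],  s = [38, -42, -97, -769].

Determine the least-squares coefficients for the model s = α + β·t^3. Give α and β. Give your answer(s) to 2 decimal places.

α = -1.75, β = -1.50

From the data, Σ1 = 4, Σt^3 = 576, Σt^3·t^3 = 267698.
Moment sums: Σs = -870, Σt^3·s = -402096.
So AᵀA·[α, β]ᵀ = Aᵀs: [[4, 576]; [576, 267698]]·[α, β]ᵀ = [-870, -402096]ᵀ.
Δ = 4·267698 − 576² = 739016.
α = ((-870)·267698 − 576·(-402096))/739016 = -322491/184754; β = (4·(-402096) − 576·(-870))/739016 = -138408/92377.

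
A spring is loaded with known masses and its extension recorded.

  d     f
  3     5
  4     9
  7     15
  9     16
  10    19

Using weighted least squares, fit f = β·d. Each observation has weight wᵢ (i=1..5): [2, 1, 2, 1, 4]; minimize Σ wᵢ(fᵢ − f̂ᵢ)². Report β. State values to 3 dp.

XᵀWX·[β]ᵀ = XᵀWf reads: 613·β = 1180.
Hence β = 1180 / 613 ≈ 1.92496.

β = 1.925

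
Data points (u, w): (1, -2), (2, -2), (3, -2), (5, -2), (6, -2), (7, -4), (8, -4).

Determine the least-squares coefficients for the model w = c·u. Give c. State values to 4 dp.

c = -0.5000

From the data, Σu·u = 188.
Moment sums: Σu·w = -94.
So XᵀX·[c]ᵀ = Xᵀw: [[188]]·[c]ᵀ = [-94]ᵀ.
c = (-94)/188 = -0.5.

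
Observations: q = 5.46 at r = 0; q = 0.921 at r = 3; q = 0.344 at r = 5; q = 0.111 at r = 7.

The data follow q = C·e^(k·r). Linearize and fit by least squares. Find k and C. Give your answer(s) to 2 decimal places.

k = -0.55, C = 5.26

Taking logs, ln q = k·r + ln C, so regress ln q on r.
Σr = 15.0000, Σ(r)² = 83.0000, Σln q = -1.6502, Σr·ln q = -20.9700.
Equations: 83.0000·k + 15.0000·ln C = -20.9700;  15.0000·k + 4·ln C = -1.6502.
Solving (det = 107.0000): k = -0.55259, ln C = 1.65967, so C = exp(1.65967) = 5.25759.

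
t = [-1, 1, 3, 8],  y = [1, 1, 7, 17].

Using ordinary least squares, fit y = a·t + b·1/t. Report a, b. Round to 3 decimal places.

a = 2.202, b = -2.046

Sums needed: Σt·t = 75, Σt·1/t = 4, Σ1/t·1/t = 1225/576.
And Σt·y = 157, Σ1/t·y = 107/24.
Determinant 75·(1225/576) − 4² = 27553/192.
a = (157·(1225/576) − 4·(107/24))/(27553/192) = 182053/82659; b = (75·(107/24) − 4·157)/(27553/192) = -56376/27553.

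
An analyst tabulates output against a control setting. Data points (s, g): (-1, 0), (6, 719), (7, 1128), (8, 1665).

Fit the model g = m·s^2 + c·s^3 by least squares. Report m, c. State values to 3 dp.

XᵀX·[m, c]ᵀ = Xᵀg reads: 7794·m + 57350·c = 187716;  57350·m + 426450·c = 1394688.
(Σs^2·s^2 = 7794, Σs^2·s^3 = 57350, Σs^3·s^3 = 426450, Σs^2·g = 187716, Σs^3·g = 1394688.)
Eliminating c: 426450·(row 1) − 57350·(row 2) gives 34728800·m = 426450·187716 − 57350·1394688 = 66131400, so m = 330657/173644.
Then c = (1394688 − 57350·(330657/173644))/426450 = 13085709/4341100.

m = 1.904, c = 3.014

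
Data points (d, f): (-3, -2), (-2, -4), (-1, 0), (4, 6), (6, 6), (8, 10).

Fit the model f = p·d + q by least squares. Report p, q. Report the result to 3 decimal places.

p = 1.151, q = 0.365

Sums needed: Σd·d = 130, Σd = 12, Σ1 = 6.
And Σd·f = 154, Σf = 16.
Normal equations: [[130, 12]; [12, 6]]·[p, q]ᵀ = [154, 16]ᵀ.
det = 130·6 − 12² = 636.
p = (154·6 − 12·16)/636 = 61/53; q = (130·16 − 12·154)/636 = 58/159.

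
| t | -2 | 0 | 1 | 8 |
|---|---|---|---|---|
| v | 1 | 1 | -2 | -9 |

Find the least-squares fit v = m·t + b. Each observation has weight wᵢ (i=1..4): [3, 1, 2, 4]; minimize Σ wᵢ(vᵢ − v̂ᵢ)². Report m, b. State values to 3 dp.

Sums needed: Σwᵢ·t·t = 270, Σwᵢ·t = 28, Σwᵢ·1 = 10.
For MᵀWv: Σwᵢ·t·v = -298, Σwᵢ·v = -36.
Determinant 270·10 − 28² = 1916.
m = ((-298)·10 − 28·(-36))/1916 = -493/479; b = (270·(-36) − 28·(-298))/1916 = -344/479.

m = -1.029, b = -0.718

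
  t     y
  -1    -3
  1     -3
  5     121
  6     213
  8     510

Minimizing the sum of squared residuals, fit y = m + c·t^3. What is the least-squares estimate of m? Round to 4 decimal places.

Compute the Gram sums: Σ1 = 5, Σt^3 = 853, Σt^3·t^3 = 324427.
And Σy = 838, Σt^3·y = 322253.
So MᵀM·[m, c]ᵀ = Mᵀy: [[5, 853]; [853, 324427]]·[m, c]ᵀ = [838, 322253]ᵀ.
Δ = 5·324427 − 853² = 894526.
m = (838·324427 − 853·322253)/894526 = -3011983/894526; c = (5·322253 − 853·838)/894526 = 896451/894526.

m = -3.3671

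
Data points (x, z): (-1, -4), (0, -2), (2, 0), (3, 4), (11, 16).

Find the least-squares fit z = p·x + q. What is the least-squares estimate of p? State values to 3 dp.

MᵀM·[p, q]ᵀ = Mᵀz reads: 135·p + 15·q = 192;  15·p + 5·q = 14.
(Σx·x = 135, Σx = 15, Σ1 = 5, Σx·z = 192, Σz = 14.)
Δ = 135·5 − 15² = 450.
p = (192·5 − 15·14)/450 = 5/3; q = (135·14 − 15·192)/450 = -11/5.

p = 1.667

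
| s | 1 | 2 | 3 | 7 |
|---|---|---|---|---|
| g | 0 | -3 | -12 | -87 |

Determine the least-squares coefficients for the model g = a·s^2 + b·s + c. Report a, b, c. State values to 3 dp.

From the data, Σs^2·s^2 = 2499, Σs^2·s = 379, Σs^2 = 63, Σs·s = 63, Σs = 13, Σ1 = 4.
Right-hand side: Σs^2·g = -4383, Σs·g = -651, Σg = -102.
AᵀA·[a, b, c]ᵀ = Aᵀg becomes [[2499, 379, 63]; [379, 63, 13]; [63, 13, 4]]·[a, b, c]ᵀ = [-4383, -651, -102]ᵀ.
Solving the 3×3 system (Gaussian elimination) gives a = -3879/1804, b = 117/44, c = -249/902.

a = -2.150, b = 2.659, c = -0.276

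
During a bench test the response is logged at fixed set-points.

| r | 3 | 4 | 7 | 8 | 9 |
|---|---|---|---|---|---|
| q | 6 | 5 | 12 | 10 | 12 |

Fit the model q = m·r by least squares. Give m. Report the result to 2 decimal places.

The normal equations are: 219·m = 310.
(Σr·r = 219, Σr·q = 310.)
Hence m = 310 / 219 ≈ 1.41553.

m = 1.42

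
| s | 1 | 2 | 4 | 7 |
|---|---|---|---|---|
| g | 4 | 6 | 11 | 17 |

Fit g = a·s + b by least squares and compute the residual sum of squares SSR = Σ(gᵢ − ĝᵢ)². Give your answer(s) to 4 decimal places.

Forming MᵀM = [[70, 14]; [14, 4]] and Mᵀg = [179, 38]ᵀ gives MᵀM·[a, b]ᵀ = Mᵀg.
det = 70·4 − 14² = 84.
a = (179·4 − 14·38)/84 = 46/21; b = (70·38 − 14·179)/84 = 11/6.
Residuals: -1/42, -3/14, 17/42, -1/6; SSR = 5/21.

SSR = 0.2381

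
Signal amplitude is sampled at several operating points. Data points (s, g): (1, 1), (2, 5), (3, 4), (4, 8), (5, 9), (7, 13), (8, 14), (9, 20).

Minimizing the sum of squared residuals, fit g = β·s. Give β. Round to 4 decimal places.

Compute the Gram sums: Σs·s = 249.
And Σs·g = 483.
So XᵀX·[β]ᵀ = Xᵀg: [[249]]·[β]ᵀ = [483]ᵀ.
Hence β = 483 / 249 ≈ 1.93976.

β = 1.9398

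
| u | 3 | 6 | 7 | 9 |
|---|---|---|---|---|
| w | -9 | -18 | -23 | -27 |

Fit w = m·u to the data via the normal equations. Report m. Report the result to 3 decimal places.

Sums needed: Σu·u = 175.
And Σu·w = -539.
m = (-539)/175 = -3.08.

m = -3.080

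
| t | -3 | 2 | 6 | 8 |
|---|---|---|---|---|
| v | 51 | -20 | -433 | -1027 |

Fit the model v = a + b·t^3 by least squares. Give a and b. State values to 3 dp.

Compute the Gram sums: Σ1 = 4, Σt^3 = 709, Σt^3·t^3 = 309593.
Right-hand side: Σv = -1429, Σt^3·v = -620889.
Eliminating b: 309593·(row 1) − 709·(row 2) gives 735691·a = 309593·(-1429) − 709·(-620889) = -2198096, so a = -46768/15653.
Then b = ((-620889) − 709·(-46768/15653))/309593 = -31285/15653.

a = -2.988, b = -1.999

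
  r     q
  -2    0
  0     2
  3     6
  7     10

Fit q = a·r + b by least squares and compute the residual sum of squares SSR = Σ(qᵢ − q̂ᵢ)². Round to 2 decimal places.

Forming MᵀM = [[62, 8]; [8, 4]] and Mᵀq = [88, 18]ᵀ gives MᵀM·[a, b]ᵀ = Mᵀq.
Determinant 62·4 − 8² = 184.
a = (88·4 − 8·18)/184 = 26/23; b = (62·18 − 8·88)/184 = 103/46.
Residuals: 1/46, -11/46, 17/46, -7/46; SSR = 5/23.

SSR = 0.22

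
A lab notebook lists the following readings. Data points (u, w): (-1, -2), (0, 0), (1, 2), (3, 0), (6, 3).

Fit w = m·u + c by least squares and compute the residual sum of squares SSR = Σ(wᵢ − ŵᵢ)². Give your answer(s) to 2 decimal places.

Compute the Gram sums: Σu·u = 47, Σu = 9, Σ1 = 5.
For Xᵀw: Σu·w = 22, Σw = 3.
So XᵀX·[m, c]ᵀ = Xᵀw: [[47, 9]; [9, 5]]·[m, c]ᵀ = [22, 3]ᵀ.
Eliminating c: 5·(row 1) − 9·(row 2) gives 154·m = 5·22 − 9·3 = 83, so m = 83/154.
Then c = (3 − 9·(83/154))/5 = -57/154.
Residuals: -12/11, 57/154, 141/77, -96/77, 3/22; SSR = 963/154.

SSR = 6.25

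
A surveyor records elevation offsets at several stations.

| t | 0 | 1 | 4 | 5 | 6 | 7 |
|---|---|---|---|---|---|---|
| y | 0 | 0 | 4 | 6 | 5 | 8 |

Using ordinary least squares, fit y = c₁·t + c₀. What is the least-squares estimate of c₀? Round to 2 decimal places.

c₀ = -0.49

The normal equations are: 127·c₁ + 23·c₀ = 132;  23·c₁ + 6·c₀ = 23.
det = 127·6 − 23² = 233.
c₁ = (132·6 − 23·23)/233 = 263/233; c₀ = (127·23 − 23·132)/233 = -115/233.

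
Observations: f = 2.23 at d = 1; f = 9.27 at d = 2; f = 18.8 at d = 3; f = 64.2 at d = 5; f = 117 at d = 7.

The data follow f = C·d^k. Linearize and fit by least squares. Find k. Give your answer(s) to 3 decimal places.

k = 2.051

Linearized form: ln f = k·ln d + ln C. From the 5 transformed points,
Sums: Σln d = 5.3471, Σ(ln d)² = 8.0643, Σln f = 14.8868, Σln d·ln f = 20.7319.
Normal system: [[8.0643, 5.3471]; [5.3471, 5]]·[k, ln C]ᵀ = [20.7319, 14.8868]ᵀ.
Δ = 8.0643·5 − (5.3471)² = 11.7297; k = (20.7319·5 − 5.3471·14.8868)/11.7297 = 2.05104, ln C = (8.0643·14.8868 − 5.3471·20.7319)/11.7297 = 0.78394.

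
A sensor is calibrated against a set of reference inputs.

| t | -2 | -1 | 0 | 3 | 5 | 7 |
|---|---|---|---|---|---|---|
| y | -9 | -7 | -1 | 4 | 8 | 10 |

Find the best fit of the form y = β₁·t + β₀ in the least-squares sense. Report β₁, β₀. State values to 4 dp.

β₁ = 2.1406, β₀ = -3.4479

The normal equations are: 88·β₁ + 12·β₀ = 147;  12·β₁ + 6·β₀ = 5.
Eliminating β₀: 6·(row 1) − 12·(row 2) gives 384·β₁ = 6·147 − 12·5 = 822, so β₁ = 137/64.
Then β₀ = (5 − 12·(137/64))/6 = -331/96.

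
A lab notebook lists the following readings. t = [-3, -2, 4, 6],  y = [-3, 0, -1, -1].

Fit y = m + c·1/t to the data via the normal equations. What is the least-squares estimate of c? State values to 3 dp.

With design matrix M, MᵀM = [[4, -5/12]; [-5/12, 65/144]] and Mᵀy = [-5, 7/12]ᵀ.
Δ = 4·(65/144) − (-5/12)² = 235/144.
m = ((-5)·(65/144) − (-5/12)·(7/12))/(235/144) = -58/47; c = (4·(7/12) − (-5/12)·(-5))/(235/144) = 36/235.

c = 0.153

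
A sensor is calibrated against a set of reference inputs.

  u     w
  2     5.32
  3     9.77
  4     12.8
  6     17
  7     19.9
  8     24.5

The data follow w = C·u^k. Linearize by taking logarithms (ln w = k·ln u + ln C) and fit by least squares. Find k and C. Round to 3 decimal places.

Taking logs, ln w = k·ln u + ln C, so regress ln w on ln u.
Sums: Σln u = 8.9952, Σ(ln u)² = 14.9303, Σln w = 15.5228, Σln u·ln w = 24.7445.
Normal system: [[14.9303, 8.9952]; [8.9952, 6]]·[k, ln C]ᵀ = [24.7445, 15.5228]ᵀ.
Slope k = (n·Σln u·ln w − Σln u·Σln w)/(n·Σ(ln u)² − (Σln u)²) = (6·24.7445 − 8.9952·15.5228)/8.6686 = 1.01938; ln C = (Σln w − k·Σln u)/n = 1.05890, so C = exp(1.05890) = 2.88319.

k = 1.019, C = 2.883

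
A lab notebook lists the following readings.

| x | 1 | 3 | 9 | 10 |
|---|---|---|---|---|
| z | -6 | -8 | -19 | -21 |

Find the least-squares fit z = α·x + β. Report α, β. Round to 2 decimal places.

Forming MᵀM = [[191, 23]; [23, 4]] and Mᵀz = [-411, -54]ᵀ gives MᵀM·[α, β]ᵀ = Mᵀz.
Eliminating β: 4·(row 1) − 23·(row 2) gives 235·α = 4·(-411) − 23·(-54) = -402, so α = -402/235.
Then β = ((-54) − 23·(-402/235))/4 = -861/235.

α = -1.71, β = -3.66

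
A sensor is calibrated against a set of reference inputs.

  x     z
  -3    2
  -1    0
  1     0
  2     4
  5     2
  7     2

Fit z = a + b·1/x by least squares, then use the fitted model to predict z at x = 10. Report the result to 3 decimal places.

ẑ = 1.674

AᵀA·[a, b]ᵀ = Aᵀz reads: 6·a + (107/210)·b = 10;  (107/210)·a + (106789/44100)·b = 212/105.
Δ = 6·(106789/44100) − (107/210)² = 125857/8820.
a = (10·(106789/44100) − (107/210)·(212/105))/(125857/8820) = 1022522/629285; b = (6·(212/105) − (107/210)·10)/(125857/8820) = 61908/125857.
At x = 10: ẑ = (1022522/629285)·(1) + (61908/125857)·(1/10) = 1053476/629285.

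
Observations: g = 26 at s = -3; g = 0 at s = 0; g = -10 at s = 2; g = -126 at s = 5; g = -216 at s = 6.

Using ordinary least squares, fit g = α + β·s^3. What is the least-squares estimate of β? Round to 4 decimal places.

β = -0.9966

MᵀM·[α, β]ᵀ = Mᵀg reads: 5·α + 322·β = -326;  322·α + 63074·β = -63188.
Determinant 5·63074 − 322² = 211686.
α = ((-326)·63074 − 322·(-63188))/211686 = -107794/105843; β = (5·(-63188) − 322·(-326))/211686 = -105484/105843.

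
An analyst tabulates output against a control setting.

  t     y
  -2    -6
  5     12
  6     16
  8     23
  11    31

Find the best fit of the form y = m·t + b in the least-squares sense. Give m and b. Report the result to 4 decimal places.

m = 2.8691, b = -0.8670

Sums needed: Σt·t = 250, Σt = 28, Σ1 = 5.
For Xᵀy: Σt·y = 693, Σy = 76.
det = 250·5 − 28² = 466.
m = (693·5 − 28·76)/466 = 1337/466; b = (250·76 − 28·693)/466 = -202/233.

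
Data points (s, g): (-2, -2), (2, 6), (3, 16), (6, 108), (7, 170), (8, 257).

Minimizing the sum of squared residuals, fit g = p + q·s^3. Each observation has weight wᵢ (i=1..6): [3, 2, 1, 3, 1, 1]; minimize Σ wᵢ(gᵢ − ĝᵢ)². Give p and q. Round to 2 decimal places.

p = 1.81, q = 0.49

Setting ∂/∂p … = 0 gives: 11·p + 1522·q = 773;  1522·p + 520810·q = 260454.
Eliminating q: 520810·(row 1) − 1522·(row 2) gives 3412426·p = 520810·773 − 1522·260454 = 6175142, so p = 3087571/1706213.
Then q = (260454 − 1522·(3087571/1706213))/520810 = 844244/1706213.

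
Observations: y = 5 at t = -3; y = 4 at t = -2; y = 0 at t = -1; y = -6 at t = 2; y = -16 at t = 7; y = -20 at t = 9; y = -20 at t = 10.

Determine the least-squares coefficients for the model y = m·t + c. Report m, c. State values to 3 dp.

From the data, Σt·t = 248, Σt = 22, Σ1 = 7.
And Σt·y = -527, Σy = -53.
So XᵀX·[m, c]ᵀ = Xᵀy: [[248, 22]; [22, 7]]·[m, c]ᵀ = [-527, -53]ᵀ.
Δ = 248·7 − 22² = 1252.
m = ((-527)·7 − 22·(-53))/1252 = -2523/1252; c = (248·(-53) − 22·(-527))/1252 = -775/626.

m = -2.015, c = -1.238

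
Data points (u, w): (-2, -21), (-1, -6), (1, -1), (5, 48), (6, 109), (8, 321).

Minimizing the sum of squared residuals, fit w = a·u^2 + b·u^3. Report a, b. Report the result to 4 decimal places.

a = -3.1245, b = 1.0182

Normal-equation sums: Σu^2·u^2 = 6035, Σu^2·u^3 = 43637, Σu^3·u^3 = 324491.
Moment sums: Σu^2·w = 25577, Σu^3·w = 194069.
Determinant 6035·324491 − 43637² = 54115416.
a = (25577·324491 − 43637·194069)/54115416 = -28180441/9019236; b = (6035·194069 − 43637·25577)/54115416 = 9183811/9019236.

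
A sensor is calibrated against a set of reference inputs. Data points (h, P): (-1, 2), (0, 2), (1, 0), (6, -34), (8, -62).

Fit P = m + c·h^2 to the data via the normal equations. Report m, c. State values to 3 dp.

AᵀA·[m, c]ᵀ = AᵀP reads: 5·m + 102·c = -92;  102·m + 5394·c = -5190.
(Σ1 = 5, Σh^2 = 102, Σh^2·h^2 = 5394, ΣP = -92, Σh^2·P = -5190.)
Δ = 5·5394 − 102² = 16566.
m = ((-92)·5394 − 102·(-5190))/16566 = 2; c = (5·(-5190) − 102·(-92))/16566 = -1.

m = 2.000, c = -1.000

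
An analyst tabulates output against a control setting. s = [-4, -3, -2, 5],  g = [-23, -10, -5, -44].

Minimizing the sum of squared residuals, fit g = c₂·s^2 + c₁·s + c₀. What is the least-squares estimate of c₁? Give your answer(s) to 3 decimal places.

Sums needed: Σs^2·s^2 = 978, Σs^2·s = 26, Σs^2 = 54, Σs·s = 54, Σs = -4, Σ1 = 4.
Moment sums: Σs^2·g = -1578, Σs·g = -88, Σg = -82.
Normal equations: [[978, 26, 54]; [26, 54, -4]; [54, -4, 4]]·[c₂, c₁, c₀]ᵀ = [-1578, -88, -82]ᵀ.
Inverting the 3×3 Gram matrix, [c₂, c₁, c₀]ᵀ = [-199/121, -93/121, 113/121]ᵀ.

c₁ = -0.769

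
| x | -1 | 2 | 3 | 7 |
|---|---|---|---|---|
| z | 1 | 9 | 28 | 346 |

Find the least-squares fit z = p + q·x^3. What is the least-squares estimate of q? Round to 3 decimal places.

q = 1.005

The normal equations are: 4·p + 377·q = 384;  377·p + 118443·q = 119505.
Eliminating q: 118443·(row 1) − 377·(row 2) gives 331643·p = 118443·384 − 377·119505 = 428727, so p = 32979/25511.
Then q = (119505 − 377·(32979/25511))/118443 = 333252/331643.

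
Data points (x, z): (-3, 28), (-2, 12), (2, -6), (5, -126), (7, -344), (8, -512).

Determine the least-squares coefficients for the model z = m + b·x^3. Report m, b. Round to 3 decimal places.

m = 1.680, b = -1.005

Compute the Gram sums: Σ1 = 6, Σx^3 = 953, Σx^3·x^3 = 396275.
And Σz = -948, Σx^3·z = -396786.
So AᵀA·[m, b]ᵀ = Aᵀz: [[6, 953]; [953, 396275]]·[m, b]ᵀ = [-948, -396786]ᵀ.
Determinant 6·396275 − 953² = 1469441.
m = ((-948)·396275 − 953·(-396786))/1469441 = 2468358/1469441; b = (6·(-396786) − 953·(-948))/1469441 = -1477272/1469441.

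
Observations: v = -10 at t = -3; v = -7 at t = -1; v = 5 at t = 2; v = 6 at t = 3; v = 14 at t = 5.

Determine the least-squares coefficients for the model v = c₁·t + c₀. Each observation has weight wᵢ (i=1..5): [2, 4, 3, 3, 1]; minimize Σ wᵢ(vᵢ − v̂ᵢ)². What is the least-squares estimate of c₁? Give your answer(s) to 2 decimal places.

c₁ = 3.10

The normal equations are: 86·c₁ + 10·c₀ = 242;  10·c₁ + 13·c₀ = -1.
(Σwᵢ·t·t = 86, Σwᵢ·t = 10, Σwᵢ·1 = 13, Σwᵢ·t·v = 242, Σwᵢ·v = -1.)
Δ = 86·13 − 10² = 1018.
c₁ = (242·13 − 10·(-1))/1018 = 1578/509; c₀ = (86·(-1) − 10·242)/1018 = -1253/509.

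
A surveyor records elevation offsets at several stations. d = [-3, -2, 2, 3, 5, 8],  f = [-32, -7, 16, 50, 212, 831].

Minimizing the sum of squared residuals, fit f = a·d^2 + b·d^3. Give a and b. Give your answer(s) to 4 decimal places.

a = 0.9963, b = 1.4985

XᵀX·[a, b]ᵀ = Xᵀf reads: 4915·a + 35893·b = 58682;  35893·a + 279355·b = 454370.
Determinant 4915·279355 − 35893² = 84722376.
a = (58682·279355 − 35893·454370)/84722376 = 7033975/7060198; b = (4915·454370 − 35893·58682)/84722376 = 10579627/7060198.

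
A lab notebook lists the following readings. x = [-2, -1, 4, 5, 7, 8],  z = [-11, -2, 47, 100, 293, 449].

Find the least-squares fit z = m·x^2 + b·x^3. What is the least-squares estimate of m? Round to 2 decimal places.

Normal-equation sums: Σx^2·x^2 = 7395, Σx^2·x^3 = 53691, Σx^3·x^3 = 399579.
Right-hand side: Σx^2·z = 46299, Σx^3·z = 345985.
Normal equations: [[7395, 53691]; [53691, 399579]]·[m, b]ᵀ = [46299, 345985]ᵀ.
Eliminating b: 399579·(row 1) − 53691·(row 2) gives 72163224·m = 399579·46299 − 53691·345985 = -76172514, so m = -12695419/12027204.
Then b = (345985 − 53691·(-12695419/12027204))/399579 = 12119911/12027204.

m = -1.06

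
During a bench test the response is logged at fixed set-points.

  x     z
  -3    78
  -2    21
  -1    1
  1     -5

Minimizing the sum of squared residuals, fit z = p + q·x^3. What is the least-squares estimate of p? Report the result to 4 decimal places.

p = -2.1867

Sums needed: Σ1 = 4, Σx^3 = -35, Σx^3·x^3 = 795.
For Mᵀz: Σz = 95, Σx^3·z = -2280.
MᵀM·[p, q]ᵀ = Mᵀz becomes [[4, -35]; [-35, 795]]·[p, q]ᵀ = [95, -2280]ᵀ.
det = 4·795 − (-35)² = 1955.
p = (95·795 − (-35)·(-2280))/1955 = -855/391; q = (4·(-2280) − (-35)·95)/1955 = -1159/391.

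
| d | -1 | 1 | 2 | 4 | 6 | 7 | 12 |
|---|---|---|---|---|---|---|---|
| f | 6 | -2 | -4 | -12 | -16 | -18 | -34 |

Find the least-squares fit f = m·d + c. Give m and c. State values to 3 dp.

Normal-equation sums: Σd·d = 251, Σd = 31, Σ1 = 7.
Moment sums: Σd·f = -694, Σf = -80.
So XᵀX·[m, c]ᵀ = Xᵀf: [[251, 31]; [31, 7]]·[m, c]ᵀ = [-694, -80]ᵀ.
Determinant 251·7 − 31² = 796.
m = ((-694)·7 − 31·(-80))/796 = -1189/398; c = (251·(-80) − 31·(-694))/796 = 717/398.

m = -2.987, c = 1.802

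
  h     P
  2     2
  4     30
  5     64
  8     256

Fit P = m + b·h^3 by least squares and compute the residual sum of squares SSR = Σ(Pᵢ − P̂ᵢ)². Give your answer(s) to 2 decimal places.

SSR = 7.17

The normal system AᵀA·[m, b]ᵀ = AᵀP is [[4, 709]; [709, 281929]]·[m, b]ᵀ = [352, 141008]ᵀ.
Δ = 4·281929 − 709² = 625035.
m = (352·281929 − 709·141008)/625035 = -735664/625035; b = (4·141008 − 709·352)/625035 = 314464/625035.
Residuals: -529978/625035, -212994/208345, 1429904/625035, -260944/625035; SSR = 4482776/625035.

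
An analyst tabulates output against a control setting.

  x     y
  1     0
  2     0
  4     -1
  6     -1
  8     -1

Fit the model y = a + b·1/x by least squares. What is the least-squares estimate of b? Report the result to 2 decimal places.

b = 1.31

Compute the Gram sums: Σ1 = 5, Σ1/x = 49/24, Σ1/x·1/x = 781/576.
Right-hand side: Σy = -3, Σ1/x·y = -13/24.
Eliminating b: (781/576)·(row 1) − (49/24)·(row 2) gives (47/18)·a = (781/576)·(-3) − (49/24)·(-13/24) = -853/288, so a = -853/752.
Then b = ((-13/24) − (49/24)·(-853/752))/(781/576) = 123/94.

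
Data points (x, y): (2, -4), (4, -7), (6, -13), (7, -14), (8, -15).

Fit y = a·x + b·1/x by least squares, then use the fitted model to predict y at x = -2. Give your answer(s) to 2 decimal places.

Entries of AᵀA: Σx·x = 169, Σx·1/x = 5, Σ1/x·1/x = 10621/28224.
Moment sums: Σx·y = -332, Σ1/x·y = -235/24.
Δ = 169·(10621/28224) − 5² = 1089349/28224.
a = ((-332)·(10621/28224) − 5·(-235/24))/(1089349/28224) = -2144372/1089349; b = (169·(-235/24) − 5·(-332))/(1089349/28224) = 147000/1089349.
At x = -2: ŷ = (-2144372/1089349)·(-2) + (147000/1089349)·(-1/2) = 4215244/1089349.

ŷ = 3.87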